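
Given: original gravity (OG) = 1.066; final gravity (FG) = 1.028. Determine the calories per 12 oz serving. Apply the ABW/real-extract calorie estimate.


ABW = (OG−FG)·131.25·0.79/FG;  °P = 259 − 259/SG (for OG→OE and FG→AE);  RE = 0.1808·OE + 0.8192·AE;  Cal = (6.9·ABW + 4·(RE−0.1))·FG·3.55
ABW = (1.066 − 1.028)·131.25·0.79/1.028 = 3.8328
OE = 259 − 259/1.066 = 16.0356 °P
AE = 259 − 259/1.028 = 7.0545 °P
RE = 0.1808·16.0356 + 0.8192·7.0545 = 8.6783 °P
Cal = (6.9·3.8328 + 4·(8.6783−0.1))·1.028·3.55

221.7355 kcal


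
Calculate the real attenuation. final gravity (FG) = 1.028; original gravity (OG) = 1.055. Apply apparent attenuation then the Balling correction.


AA = (OG−FG)/(OG−1)·100;  RA = AA·0.8192
AA = (1.055 − 1.028)/(1.055 − 1)·100 = 49.0909
RA = 49.0909·0.8192

40.2153 %


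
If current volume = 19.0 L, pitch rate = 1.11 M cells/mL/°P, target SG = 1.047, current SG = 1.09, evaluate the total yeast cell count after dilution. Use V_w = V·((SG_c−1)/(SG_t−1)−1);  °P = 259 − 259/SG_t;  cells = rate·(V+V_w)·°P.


V_w = 19.0·((1.09−1)/(1.047−1)−1) = 17.3830
V_final = 19.0 + 17.3830 = 36.3830
°P = 259 − 259/1.047 = 11.6266
cells = 1.11·36.3830·11.6266

469.5395 billion cells


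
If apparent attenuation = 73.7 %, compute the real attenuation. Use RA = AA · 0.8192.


RA = 73.7 · 0.8192

60.3750 %


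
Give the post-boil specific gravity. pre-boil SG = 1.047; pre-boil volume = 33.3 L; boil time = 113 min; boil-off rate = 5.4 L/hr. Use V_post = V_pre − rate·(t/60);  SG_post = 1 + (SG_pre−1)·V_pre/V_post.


V_post = 33.3 − 5.4·(113/60) = 23.1300
SG_post = 1 + (1.047 − 1)·33.3/23.1300

1.0677


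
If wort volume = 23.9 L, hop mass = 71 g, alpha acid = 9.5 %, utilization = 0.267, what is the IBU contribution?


IBU = (α/100)·mass·U·1000 / V
IBU = (9.5/100)·71·0.267·1000 / 23.9

75.3521 IBU


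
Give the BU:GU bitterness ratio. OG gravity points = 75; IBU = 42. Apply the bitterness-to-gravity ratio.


BU:GU = IBU / OG_points
BU:GU = 42 / 75

0.5600


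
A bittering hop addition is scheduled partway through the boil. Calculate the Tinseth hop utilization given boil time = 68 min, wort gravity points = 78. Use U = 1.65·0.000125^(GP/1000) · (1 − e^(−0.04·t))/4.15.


bigness = 1.65·0.000125^(78/1000) = 0.8185
boil_factor = (1 − e^(−0.04·68))/4.15 = 0.2251
U = 0.8185 · 0.2251

0.1842


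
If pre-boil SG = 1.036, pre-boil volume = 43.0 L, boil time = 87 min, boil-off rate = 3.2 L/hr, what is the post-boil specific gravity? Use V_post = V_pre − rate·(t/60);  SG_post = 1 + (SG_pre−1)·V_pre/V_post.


V_post = 43.0 − 3.2·(87/60) = 38.3600
SG_post = 1 + (1.036 − 1)·43.0/38.3600

1.0404


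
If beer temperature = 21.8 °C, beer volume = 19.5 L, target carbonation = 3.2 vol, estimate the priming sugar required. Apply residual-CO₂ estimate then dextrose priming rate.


residual = 14.695·(0.01821 + 0.09011·e^(−0.04·T));  sugar = (target − residual)·4.0·V
residual = 14.695·(0.01821 + 0.09011·e^(−0.04·21.8)) = 0.8212
sugar = (3.2 − 0.8212)·4.0·19.5

185.5426 g


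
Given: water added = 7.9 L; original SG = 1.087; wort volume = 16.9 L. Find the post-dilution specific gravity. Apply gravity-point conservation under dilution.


SG_new = 1 + (SG_old − 1)·V_old/(V_old + V_water)
pts = (1.087 − 1)·1000·16.9/(16.9 + 7.9) = 59.2863
SG_new = 1 + 59.2863/1000

1.0593


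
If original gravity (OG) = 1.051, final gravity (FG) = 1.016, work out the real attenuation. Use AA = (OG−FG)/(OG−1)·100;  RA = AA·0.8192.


AA = (1.051 − 1.016)/(1.051 − 1)·100 = 68.6275
RA = 68.6275·0.8192

56.2196 %


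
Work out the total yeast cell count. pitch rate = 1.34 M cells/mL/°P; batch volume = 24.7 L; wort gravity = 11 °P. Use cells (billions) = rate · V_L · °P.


cells = 1.34 · 24.7 · 11

364.0780 billion cells


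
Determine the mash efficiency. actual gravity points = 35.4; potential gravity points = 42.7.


efficiency = actual / potential × 100
efficiency = 35.4 / 42.7 × 100

82.9040 %


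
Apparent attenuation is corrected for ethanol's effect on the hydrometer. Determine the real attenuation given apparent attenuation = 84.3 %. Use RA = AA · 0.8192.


RA = 84.3 · 0.8192

69.0586 %


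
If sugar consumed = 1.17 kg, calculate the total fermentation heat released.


Q = m_sugar · 590 kJ/kg
Q = 1.17 · 590

690.3000 kJ


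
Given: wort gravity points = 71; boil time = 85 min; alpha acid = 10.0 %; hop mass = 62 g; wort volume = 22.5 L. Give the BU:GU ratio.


U = 1.65·0.000125^(GP/1000)·(1−e^(−0.04t))/4.15;  IBU = (α/100)·m·U·1000/V;  BU:GU = IBU/GP
U = 1.65·0.000125^(71/1000)·(1−e^(−0.04·85))/4.15 = 0.2030
IBU = (10.0/100)·62·0.2030·1000/22.5 = 55.9480
BU:GU = 55.9480/71

0.7880


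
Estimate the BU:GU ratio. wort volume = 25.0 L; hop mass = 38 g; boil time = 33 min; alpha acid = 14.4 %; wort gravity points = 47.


U = 1.65·0.000125^(GP/1000)·(1−e^(−0.04t))/4.15;  IBU = (α/100)·m·U·1000/V;  BU:GU = IBU/GP
U = 1.65·0.000125^(47/1000)·(1−e^(−0.04·33))/4.15 = 0.1910
IBU = (14.4/100)·38·0.1910·1000/25.0 = 41.8043
BU:GU = 41.8043/47

0.8895


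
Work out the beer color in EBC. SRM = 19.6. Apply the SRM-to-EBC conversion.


EBC = SRM · 1.97
EBC = 19.6 · 1.97

38.6120 EBC


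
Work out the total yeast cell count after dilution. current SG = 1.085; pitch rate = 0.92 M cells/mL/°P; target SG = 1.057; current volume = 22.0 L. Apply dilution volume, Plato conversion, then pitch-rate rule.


V_w = V·((SG_c−1)/(SG_t−1)−1);  °P = 259 − 259/SG_t;  cells = rate·(V+V_w)·°P
V_w = 22.0·((1.085−1)/(1.057−1)−1) = 10.8070
V_final = 22.0 + 10.8070 = 32.8070
°P = 259 − 259/1.057 = 13.9669
cells = 0.92·32.8070·13.9669

421.5550 billion cells


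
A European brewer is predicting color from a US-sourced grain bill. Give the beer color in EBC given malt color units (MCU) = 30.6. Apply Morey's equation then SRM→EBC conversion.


SRM = 1.4922·MCU^0.6859;  EBC = SRM·1.97
SRM = 1.4922·30.6^0.6859 = 15.5913
EBC = 15.5913·1.97

30.7149 EBC


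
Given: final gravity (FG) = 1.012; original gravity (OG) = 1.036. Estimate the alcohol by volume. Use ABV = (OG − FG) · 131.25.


ABV = (1.036 − 1.012) · 131.25

3.1500 % ABV


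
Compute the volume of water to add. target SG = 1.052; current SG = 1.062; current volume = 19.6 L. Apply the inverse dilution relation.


V_water = V·((SG_curr − 1)/(SG_target − 1) − 1)
V_water = 19.6·((1.062 − 1)/(1.052 − 1) − 1)

3.7692 L


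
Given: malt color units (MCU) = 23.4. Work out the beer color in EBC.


SRM = 1.4922·MCU^0.6859;  EBC = SRM·1.97
SRM = 1.4922·23.4^0.6859 = 12.9710
EBC = 12.9710·1.97

25.5528 EBC


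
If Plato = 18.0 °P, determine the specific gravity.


SG = 259/(259 − P)
SG = 259/(259 − 18.0)

1.0747


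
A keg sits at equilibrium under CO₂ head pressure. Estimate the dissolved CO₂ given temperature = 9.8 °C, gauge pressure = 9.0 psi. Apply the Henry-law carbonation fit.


vols = (P + 14.695)·(0.01821 + 0.09011·e^(−0.04·T))
vols = (9.0 + 14.695)·(0.01821 + 0.09011·e^(−0.04·9.8))

1.8742 volumes


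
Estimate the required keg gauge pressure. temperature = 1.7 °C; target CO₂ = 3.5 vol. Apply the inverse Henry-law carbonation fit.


psi = vols/(0.01821 + 0.09011·e^(−0.04·T)) − 14.695
psi = 3.5/(0.01821 + 0.09011·e^(−0.04·1.7)) − 14.695

19.4860 psi


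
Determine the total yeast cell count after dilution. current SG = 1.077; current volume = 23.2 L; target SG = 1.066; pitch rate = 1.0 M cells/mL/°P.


V_w = V·((SG_c−1)/(SG_t−1)−1);  °P = 259 − 259/SG_t;  cells = rate·(V+V_w)·°P
V_w = 23.2·((1.077−1)/(1.066−1)−1) = 3.8667
V_final = 23.2 + 3.8667 = 27.0667
°P = 259 − 259/1.066 = 16.0356
cells = 1.0·27.0667·16.0356

434.0315 billion cells


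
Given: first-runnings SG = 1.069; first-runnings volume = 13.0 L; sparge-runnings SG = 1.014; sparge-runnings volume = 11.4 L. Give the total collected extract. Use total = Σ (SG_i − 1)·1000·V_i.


first = (1.069 − 1)·1000·13.0 = 897.0000
sparge = (1.014 − 1)·1000·11.4 = 159.6000
total = 897.0000 + 159.6000

1056.6000 gravity·L


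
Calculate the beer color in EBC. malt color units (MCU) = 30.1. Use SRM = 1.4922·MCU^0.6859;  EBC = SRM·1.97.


SRM = 1.4922·30.1^0.6859 = 15.4161
EBC = 15.4161·1.97

30.3698 EBC


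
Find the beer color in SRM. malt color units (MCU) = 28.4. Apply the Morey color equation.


SRM = 1.4922 · MCU^0.6859
SRM = 1.4922 · 28.4^0.6859

14.8135 SRM


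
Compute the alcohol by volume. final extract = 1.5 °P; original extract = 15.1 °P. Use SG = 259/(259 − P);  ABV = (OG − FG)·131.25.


OG = 259/(259 − 15.1) = 1.0619
FG = 259/(259 − 1.5) = 1.0058
ABV = (1.0619 − 1.0058)·131.25

7.3612 % ABV


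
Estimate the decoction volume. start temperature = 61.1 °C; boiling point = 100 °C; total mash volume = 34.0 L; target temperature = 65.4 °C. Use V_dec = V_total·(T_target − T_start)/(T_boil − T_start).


V_dec = 34.0·(65.4 − 61.1)/(100 − 61.1)

3.7584 L


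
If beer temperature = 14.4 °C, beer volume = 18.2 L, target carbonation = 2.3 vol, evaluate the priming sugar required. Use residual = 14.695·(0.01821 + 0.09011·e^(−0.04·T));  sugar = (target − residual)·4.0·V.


residual = 14.695·(0.01821 + 0.09011·e^(−0.04·14.4)) = 1.0120
sugar = (2.3 − 1.0120)·4.0·18.2

93.7689 g


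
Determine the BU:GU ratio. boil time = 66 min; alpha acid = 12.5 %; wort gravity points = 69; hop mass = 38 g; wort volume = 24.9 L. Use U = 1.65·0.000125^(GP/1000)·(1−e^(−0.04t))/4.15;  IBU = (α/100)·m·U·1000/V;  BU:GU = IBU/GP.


U = 1.65·0.000125^(69/1000)·(1−e^(−0.04·66))/4.15 = 0.1986
IBU = (12.5/100)·38·0.1986·1000/24.9 = 37.8847
BU:GU = 37.8847/69

0.5491


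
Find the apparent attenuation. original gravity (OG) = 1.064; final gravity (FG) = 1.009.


AA = (OG − FG)/(OG − 1) · 100
AA = (1.064 − 1.009)/(1.064 − 1) · 100

85.9375 %


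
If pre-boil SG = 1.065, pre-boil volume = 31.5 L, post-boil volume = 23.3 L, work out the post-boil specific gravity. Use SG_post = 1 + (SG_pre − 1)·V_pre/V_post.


pts_pre = (1.065 − 1)·1000 = 65.0000
pts_post = 65.0000·31.5/23.3 = 87.8755
SG_post = 1 + 87.8755/1000

1.0879


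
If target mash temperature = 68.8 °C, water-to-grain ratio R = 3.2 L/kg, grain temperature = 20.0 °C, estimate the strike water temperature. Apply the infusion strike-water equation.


T_strike = (0.41/R)·(T_mash − T_grain) + T_mash
T_strike = (0.41/3.2)·(68.8 − 20.0) + 68.8

75.0525 °C


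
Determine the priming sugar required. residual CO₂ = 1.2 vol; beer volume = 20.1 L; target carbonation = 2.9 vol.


sugar = (target − residual)·4.0·V
sugar = (2.9 − 1.2)·4.0·20.1

136.6800 g


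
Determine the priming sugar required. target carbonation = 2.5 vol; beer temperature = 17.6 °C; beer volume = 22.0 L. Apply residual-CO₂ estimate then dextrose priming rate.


residual = 14.695·(0.01821 + 0.09011·e^(−0.04·T));  sugar = (target − residual)·4.0·V
residual = 14.695·(0.01821 + 0.09011·e^(−0.04·17.6)) = 0.9225
sugar = (2.5 − 0.9225)·4.0·22.0

138.8171 g


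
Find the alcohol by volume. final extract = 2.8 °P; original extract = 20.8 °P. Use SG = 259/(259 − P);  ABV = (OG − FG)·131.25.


OG = 259/(259 − 20.8) = 1.0873
FG = 259/(259 − 2.8) = 1.0109
ABV = (1.0873 − 1.0109)·131.25

10.0265 % ABV


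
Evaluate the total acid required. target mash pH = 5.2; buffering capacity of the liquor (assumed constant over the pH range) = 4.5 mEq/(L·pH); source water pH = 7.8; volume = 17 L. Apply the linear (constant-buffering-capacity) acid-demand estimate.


acid = buffering capacity · (pH_source − pH_target) · V
acid = 4.5 · (7.8 − 5.2) · 17

198.9000 mEq


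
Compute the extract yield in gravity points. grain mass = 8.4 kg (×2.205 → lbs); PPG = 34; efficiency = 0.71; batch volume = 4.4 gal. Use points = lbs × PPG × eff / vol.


lbs = 8.4 × 2.205 = 18.5220
points = 18.5220 × 34 × 0.71 / 4.4

101.6184 points


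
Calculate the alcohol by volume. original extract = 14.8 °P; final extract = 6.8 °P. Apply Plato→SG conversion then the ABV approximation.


SG = 259/(259 − P);  ABV = (OG − FG)·131.25
OG = 259/(259 − 14.8) = 1.0606
FG = 259/(259 − 6.8) = 1.0270
ABV = (1.0606 − 1.0270)·131.25

4.4157 % ABV


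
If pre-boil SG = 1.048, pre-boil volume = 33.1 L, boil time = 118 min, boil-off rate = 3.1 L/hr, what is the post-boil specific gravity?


V_post = V_pre − rate·(t/60);  SG_post = 1 + (SG_pre−1)·V_pre/V_post
V_post = 33.1 − 3.1·(118/60) = 27.0033
SG_post = 1 + (1.048 − 1)·33.1/27.0033

1.0588


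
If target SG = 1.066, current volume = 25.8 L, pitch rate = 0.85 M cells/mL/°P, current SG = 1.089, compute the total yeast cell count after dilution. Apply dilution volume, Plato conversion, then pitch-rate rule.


V_w = V·((SG_c−1)/(SG_t−1)−1);  °P = 259 − 259/SG_t;  cells = rate·(V+V_w)·°P
V_w = 25.8·((1.089−1)/(1.066−1)−1) = 8.9909
V_final = 25.8 + 8.9909 = 34.7909
°P = 259 − 259/1.066 = 16.0356
cells = 0.85·34.7909·16.0356

474.2105 billion cells


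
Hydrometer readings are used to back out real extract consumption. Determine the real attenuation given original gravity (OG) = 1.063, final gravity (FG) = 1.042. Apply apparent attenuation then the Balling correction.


AA = (OG−FG)/(OG−1)·100;  RA = AA·0.8192
AA = (1.063 − 1.042)/(1.063 − 1)·100 = 33.3333
RA = 33.3333·0.8192

27.3067 %


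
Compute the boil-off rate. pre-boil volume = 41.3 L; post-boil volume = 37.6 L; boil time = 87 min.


rate = (V_pre − V_post) / (t_min/60)
rate = (41.3 − 37.6) / (87/60)

2.5517 L/hr


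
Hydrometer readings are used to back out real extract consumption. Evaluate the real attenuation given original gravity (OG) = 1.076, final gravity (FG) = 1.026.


AA = (OG−FG)/(OG−1)·100;  RA = AA·0.8192
AA = (1.076 − 1.026)/(1.076 − 1)·100 = 65.7895
RA = 65.7895·0.8192

53.8947 %


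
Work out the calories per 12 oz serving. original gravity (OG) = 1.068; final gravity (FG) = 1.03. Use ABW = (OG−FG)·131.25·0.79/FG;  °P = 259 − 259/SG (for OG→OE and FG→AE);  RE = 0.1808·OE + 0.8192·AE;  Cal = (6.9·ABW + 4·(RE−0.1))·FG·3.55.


ABW = (1.068 − 1.03)·131.25·0.79/1.03 = 3.8254
OE = 259 − 259/1.068 = 16.4906 °P
AE = 259 − 259/1.03 = 7.5437 °P
RE = 0.1808·16.4906 + 0.8192·7.5437 = 9.1613 °P
Cal = (6.9·3.8254 + 4·(9.1613−0.1))·1.03·3.55

229.0439 kcal


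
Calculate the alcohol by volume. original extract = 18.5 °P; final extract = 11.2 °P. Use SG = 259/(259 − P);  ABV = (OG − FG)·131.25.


OG = 259/(259 − 18.5) = 1.0769
FG = 259/(259 − 11.2) = 1.0452
ABV = (1.0769 − 1.0452)·131.25

4.1640 % ABV


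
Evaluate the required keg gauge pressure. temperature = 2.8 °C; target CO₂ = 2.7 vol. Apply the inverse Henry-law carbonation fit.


psi = vols/(0.01821 + 0.09011·e^(−0.04·T)) − 14.695
psi = 2.7/(0.01821 + 0.09011·e^(−0.04·2.8)) − 14.695

12.6406 psi


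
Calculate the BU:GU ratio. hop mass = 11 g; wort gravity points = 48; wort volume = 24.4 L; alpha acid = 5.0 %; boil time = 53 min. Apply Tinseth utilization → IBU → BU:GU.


U = 1.65·0.000125^(GP/1000)·(1−e^(−0.04t))/4.15;  IBU = (α/100)·m·U·1000/V;  BU:GU = IBU/GP
U = 1.65·0.000125^(48/1000)·(1−e^(−0.04·53))/4.15 = 0.2273
IBU = (5.0/100)·11·0.2273·1000/24.4 = 5.1230
BU:GU = 5.1230/48

0.1067


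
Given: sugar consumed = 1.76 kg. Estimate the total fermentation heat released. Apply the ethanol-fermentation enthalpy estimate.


Q = m_sugar · 590 kJ/kg
Q = 1.76 · 590

1038.4000 kJ


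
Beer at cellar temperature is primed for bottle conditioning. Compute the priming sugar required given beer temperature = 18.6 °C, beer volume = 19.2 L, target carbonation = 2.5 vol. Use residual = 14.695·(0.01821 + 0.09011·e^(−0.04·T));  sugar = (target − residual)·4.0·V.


residual = 14.695·(0.01821 + 0.09011·e^(−0.04·18.6)) = 0.8969
sugar = (2.5 − 0.8969)·4.0·19.2

123.1218 g


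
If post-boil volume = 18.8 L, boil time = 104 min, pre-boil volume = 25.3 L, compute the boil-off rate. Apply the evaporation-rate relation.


rate = (V_pre − V_post) / (t_min/60)
rate = (25.3 − 18.8) / (104/60)

3.7500 L/hr


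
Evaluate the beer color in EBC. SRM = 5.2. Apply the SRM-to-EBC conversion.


EBC = SRM · 1.97
EBC = 5.2 · 1.97

10.2440 EBC


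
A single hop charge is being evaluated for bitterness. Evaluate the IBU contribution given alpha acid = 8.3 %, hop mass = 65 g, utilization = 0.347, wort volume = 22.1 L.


IBU = (α/100)·mass·U·1000 / V
IBU = (8.3/100)·65·0.347·1000 / 22.1

84.7088 IBU


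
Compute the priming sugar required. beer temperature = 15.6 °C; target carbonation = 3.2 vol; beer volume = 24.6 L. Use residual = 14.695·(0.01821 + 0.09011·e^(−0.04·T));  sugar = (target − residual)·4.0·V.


residual = 14.695·(0.01821 + 0.09011·e^(−0.04·15.6)) = 0.9771
sugar = (3.2 − 0.9771)·4.0·24.6

218.7353 g


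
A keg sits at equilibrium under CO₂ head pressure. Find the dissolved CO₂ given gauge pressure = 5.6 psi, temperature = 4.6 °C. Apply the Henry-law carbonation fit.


vols = (P + 14.695)·(0.01821 + 0.09011·e^(−0.04·T))
vols = (5.6 + 14.695)·(0.01821 + 0.09011·e^(−0.04·4.6))

1.8910 volumes


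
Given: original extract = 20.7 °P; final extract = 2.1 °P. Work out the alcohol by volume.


SG = 259/(259 − P);  ABV = (OG − FG)·131.25
OG = 259/(259 − 20.7) = 1.0869
FG = 259/(259 − 2.1) = 1.0082
ABV = (1.0869 − 1.0082)·131.25

10.3282 % ABV


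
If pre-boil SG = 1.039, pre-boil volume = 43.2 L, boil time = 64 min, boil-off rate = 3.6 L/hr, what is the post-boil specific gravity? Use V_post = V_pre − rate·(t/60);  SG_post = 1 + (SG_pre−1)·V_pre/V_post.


V_post = 43.2 − 3.6·(64/60) = 39.3600
SG_post = 1 + (1.039 − 1)·43.2/39.3600

1.0428


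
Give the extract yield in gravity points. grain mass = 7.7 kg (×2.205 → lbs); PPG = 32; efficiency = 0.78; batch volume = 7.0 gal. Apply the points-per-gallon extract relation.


points = lbs × PPG × eff / vol
lbs = 7.7 × 2.205 = 16.9785
points = 16.9785 × 32 × 0.78 / 7.0

60.5405 points


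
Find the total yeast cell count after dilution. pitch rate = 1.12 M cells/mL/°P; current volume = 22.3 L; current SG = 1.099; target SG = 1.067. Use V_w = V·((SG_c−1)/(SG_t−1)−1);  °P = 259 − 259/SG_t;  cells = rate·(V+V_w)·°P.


V_w = 22.3·((1.099−1)/(1.067−1)−1) = 10.6507
V_final = 22.3 + 10.6507 = 32.9507
°P = 259 − 259/1.067 = 16.2634
cells = 1.12·32.9507·16.2634

600.1965 billion cells


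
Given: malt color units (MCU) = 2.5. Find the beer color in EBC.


SRM = 1.4922·MCU^0.6859;  EBC = SRM·1.97
SRM = 1.4922·2.5^0.6859 = 2.7975
EBC = 2.7975·1.97

5.5111 EBC


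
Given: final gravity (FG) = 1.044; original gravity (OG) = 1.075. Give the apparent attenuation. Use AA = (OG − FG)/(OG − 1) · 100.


AA = (1.075 − 1.044)/(1.075 − 1) · 100

41.3333 %


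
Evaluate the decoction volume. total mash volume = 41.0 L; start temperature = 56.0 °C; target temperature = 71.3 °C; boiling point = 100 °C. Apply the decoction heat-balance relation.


V_dec = V_total·(T_target − T_start)/(T_boil − T_start)
V_dec = 41.0·(71.3 − 56.0)/(100 − 56.0)

14.2568 L


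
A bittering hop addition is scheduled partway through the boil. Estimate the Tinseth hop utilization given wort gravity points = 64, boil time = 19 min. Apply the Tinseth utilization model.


U = 1.65·0.000125^(GP/1000) · (1 − e^(−0.04·t))/4.15
bigness = 1.65·0.000125^(64/1000) = 0.9283
boil_factor = (1 − e^(−0.04·19))/4.15 = 0.1283
U = 0.9283 · 0.1283

0.1191


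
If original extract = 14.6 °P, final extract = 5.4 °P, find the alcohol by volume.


SG = 259/(259 − P);  ABV = (OG − FG)·131.25
OG = 259/(259 − 14.6) = 1.0597
FG = 259/(259 − 5.4) = 1.0213
ABV = (1.0597 − 1.0213)·131.25

5.0459 % ABV


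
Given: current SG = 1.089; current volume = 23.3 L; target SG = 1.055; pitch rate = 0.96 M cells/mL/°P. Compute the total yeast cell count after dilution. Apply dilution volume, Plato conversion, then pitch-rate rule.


V_w = V·((SG_c−1)/(SG_t−1)−1);  °P = 259 − 259/SG_t;  cells = rate·(V+V_w)·°P
V_w = 23.3·((1.089−1)/(1.055−1)−1) = 14.4036
V_final = 23.3 + 14.4036 = 37.7036
°P = 259 − 259/1.055 = 13.5024
cells = 0.96·37.7036·13.5024

488.7249 billion cells


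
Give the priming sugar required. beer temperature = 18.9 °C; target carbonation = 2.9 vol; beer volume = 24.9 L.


residual = 14.695·(0.01821 + 0.09011·e^(−0.04·T));  sugar = (target − residual)·4.0·V
residual = 14.695·(0.01821 + 0.09011·e^(−0.04·18.9)) = 0.8893
sugar = (2.9 − 0.8893)·4.0·24.9

200.2611 g


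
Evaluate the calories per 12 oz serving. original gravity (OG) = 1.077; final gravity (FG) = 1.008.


ABW = (OG−FG)·131.25·0.79/FG;  °P = 259 − 259/SG (for OG→OE and FG→AE);  RE = 0.1808·OE + 0.8192·AE;  Cal = (6.9·ABW + 4·(RE−0.1))·FG·3.55
ABW = (1.077 − 1.008)·131.25·0.79/1.008 = 7.0977
OE = 259 − 259/1.077 = 18.5172 °P
AE = 259 − 259/1.008 = 2.0556 °P
RE = 0.1808·18.5172 + 0.8192·2.0556 = 5.0318 °P
Cal = (6.9·7.0977 + 4·(5.0318−0.1))·1.008·3.55

245.8400 kcal


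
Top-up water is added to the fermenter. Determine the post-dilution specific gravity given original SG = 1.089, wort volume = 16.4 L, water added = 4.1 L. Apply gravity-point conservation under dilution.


SG_new = 1 + (SG_old − 1)·V_old/(V_old + V_water)
pts = (1.089 − 1)·1000·16.4/(16.4 + 4.1) = 71.2000
SG_new = 1 + 71.2000/1000

1.0712


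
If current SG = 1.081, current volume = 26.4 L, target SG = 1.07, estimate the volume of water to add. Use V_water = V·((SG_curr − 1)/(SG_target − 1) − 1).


V_water = 26.4·((1.081 − 1)/(1.07 − 1) − 1)

4.1486 L


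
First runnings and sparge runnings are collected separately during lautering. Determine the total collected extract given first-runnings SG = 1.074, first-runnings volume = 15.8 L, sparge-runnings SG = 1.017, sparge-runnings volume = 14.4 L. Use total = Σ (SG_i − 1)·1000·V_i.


first = (1.074 − 1)·1000·15.8 = 1169.2000
sparge = (1.017 − 1)·1000·14.4 = 244.8000
total = 1169.2000 + 244.8000

1414.0000 gravity·L


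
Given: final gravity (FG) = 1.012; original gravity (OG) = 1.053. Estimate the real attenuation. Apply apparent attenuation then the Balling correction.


AA = (OG−FG)/(OG−1)·100;  RA = AA·0.8192
AA = (1.053 − 1.012)/(1.053 − 1)·100 = 77.3585
RA = 77.3585·0.8192

63.3721 %


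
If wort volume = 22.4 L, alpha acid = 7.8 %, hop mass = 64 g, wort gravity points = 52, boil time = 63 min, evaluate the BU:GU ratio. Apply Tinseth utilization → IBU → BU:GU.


U = 1.65·0.000125^(GP/1000)·(1−e^(−0.04t))/4.15;  IBU = (α/100)·m·U·1000/V;  BU:GU = IBU/GP
U = 1.65·0.000125^(52/1000)·(1−e^(−0.04·63))/4.15 = 0.2291
IBU = (7.8/100)·64·0.2291·1000/22.4 = 51.0590
BU:GU = 51.0590/52

0.9819


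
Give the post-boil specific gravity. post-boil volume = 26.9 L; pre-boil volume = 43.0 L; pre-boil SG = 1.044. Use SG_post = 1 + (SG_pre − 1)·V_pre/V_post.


pts_pre = (1.044 − 1)·1000 = 44.0000
pts_post = 44.0000·43.0/26.9 = 70.3346
SG_post = 1 + 70.3346/1000

1.0703


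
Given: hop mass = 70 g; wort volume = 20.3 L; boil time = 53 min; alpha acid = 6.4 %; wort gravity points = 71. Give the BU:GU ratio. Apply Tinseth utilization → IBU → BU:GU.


U = 1.65·0.000125^(GP/1000)·(1−e^(−0.04t))/4.15;  IBU = (α/100)·m·U·1000/V;  BU:GU = IBU/GP
U = 1.65·0.000125^(71/1000)·(1−e^(−0.04·53))/4.15 = 0.1848
IBU = (6.4/100)·70·0.1848·1000/20.3 = 40.7911
BU:GU = 40.7911/71

0.5745


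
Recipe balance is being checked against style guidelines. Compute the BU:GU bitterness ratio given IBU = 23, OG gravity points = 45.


BU:GU = IBU / OG_points
BU:GU = 23 / 45

0.5111


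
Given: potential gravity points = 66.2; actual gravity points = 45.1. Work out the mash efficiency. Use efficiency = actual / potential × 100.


efficiency = 45.1 / 66.2 × 100

68.1269 %


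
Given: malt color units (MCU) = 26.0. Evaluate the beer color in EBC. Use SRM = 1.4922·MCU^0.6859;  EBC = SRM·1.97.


SRM = 1.4922·26.0^0.6859 = 13.9430
EBC = 13.9430·1.97

27.4678 EBC


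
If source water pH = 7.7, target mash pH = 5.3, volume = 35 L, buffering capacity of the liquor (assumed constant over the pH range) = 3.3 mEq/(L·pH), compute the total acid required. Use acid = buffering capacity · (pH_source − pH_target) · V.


acid = 3.3 · (7.7 − 5.3) · 35

277.2000 mEq


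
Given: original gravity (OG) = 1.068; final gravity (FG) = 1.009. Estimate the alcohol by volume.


ABV = (OG − FG) · 131.25
ABV = (1.068 − 1.009) · 131.25

7.7438 % ABV


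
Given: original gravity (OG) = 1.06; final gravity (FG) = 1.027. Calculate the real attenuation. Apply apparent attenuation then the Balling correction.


AA = (OG−FG)/(OG−1)·100;  RA = AA·0.8192
AA = (1.06 − 1.027)/(1.06 − 1)·100 = 55.0000
RA = 55.0000·0.8192

45.0560 %


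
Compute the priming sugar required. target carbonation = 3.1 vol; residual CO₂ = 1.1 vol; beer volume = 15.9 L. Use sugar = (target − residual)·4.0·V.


sugar = (3.1 − 1.1)·4.0·15.9

127.2000 g


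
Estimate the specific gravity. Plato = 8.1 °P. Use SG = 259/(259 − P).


SG = 259/(259 − 8.1)

1.0323


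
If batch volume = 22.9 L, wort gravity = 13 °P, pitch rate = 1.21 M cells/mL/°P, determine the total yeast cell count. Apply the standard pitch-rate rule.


cells (billions) = rate · V_L · °P
cells = 1.21 · 22.9 · 13

360.2170 billion cells


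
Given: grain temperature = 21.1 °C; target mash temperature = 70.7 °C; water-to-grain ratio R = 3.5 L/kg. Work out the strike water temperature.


T_strike = (0.41/R)·(T_mash − T_grain) + T_mash
T_strike = (0.41/3.5)·(70.7 − 21.1) + 70.7

76.5103 °C


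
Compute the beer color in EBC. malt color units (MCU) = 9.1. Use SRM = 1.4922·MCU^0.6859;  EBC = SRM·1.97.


SRM = 1.4922·9.1^0.6859 = 6.7863
EBC = 6.7863·1.97

13.3690 EBC


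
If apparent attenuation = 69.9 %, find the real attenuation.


RA = AA · 0.8192
RA = 69.9 · 0.8192

57.2621 %


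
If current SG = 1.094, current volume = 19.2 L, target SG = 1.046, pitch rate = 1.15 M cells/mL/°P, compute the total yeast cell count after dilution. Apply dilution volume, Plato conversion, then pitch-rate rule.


V_w = V·((SG_c−1)/(SG_t−1)−1);  °P = 259 − 259/SG_t;  cells = rate·(V+V_w)·°P
V_w = 19.2·((1.094−1)/(1.046−1)−1) = 20.0348
V_final = 19.2 + 20.0348 = 39.2348
°P = 259 − 259/1.046 = 11.3901
cells = 1.15·39.2348·11.3901

513.9194 billion cells


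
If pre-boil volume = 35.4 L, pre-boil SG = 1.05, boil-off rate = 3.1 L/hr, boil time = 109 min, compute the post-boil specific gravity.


V_post = V_pre − rate·(t/60);  SG_post = 1 + (SG_pre−1)·V_pre/V_post
V_post = 35.4 − 3.1·(109/60) = 29.7683
SG_post = 1 + (1.05 − 1)·35.4/29.7683

1.0595


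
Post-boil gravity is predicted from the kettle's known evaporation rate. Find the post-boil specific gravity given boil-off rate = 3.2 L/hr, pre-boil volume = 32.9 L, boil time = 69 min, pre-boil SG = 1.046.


V_post = V_pre − rate·(t/60);  SG_post = 1 + (SG_pre−1)·V_pre/V_post
V_post = 32.9 − 3.2·(69/60) = 29.2200
SG_post = 1 + (1.046 − 1)·32.9/29.2200

1.0518


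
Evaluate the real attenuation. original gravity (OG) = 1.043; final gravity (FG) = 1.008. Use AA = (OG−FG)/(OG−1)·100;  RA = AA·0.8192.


AA = (1.043 − 1.008)/(1.043 − 1)·100 = 81.3953
RA = 81.3953·0.8192

66.6791 %


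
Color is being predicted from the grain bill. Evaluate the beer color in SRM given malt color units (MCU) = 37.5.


SRM = 1.4922 · MCU^0.6859
SRM = 1.4922 · 37.5^0.6859

17.9248 SRM


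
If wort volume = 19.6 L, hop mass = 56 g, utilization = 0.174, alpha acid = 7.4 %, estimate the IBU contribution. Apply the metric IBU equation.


IBU = (α/100)·mass·U·1000 / V
IBU = (7.4/100)·56·0.174·1000 / 19.6

36.7886 IBU


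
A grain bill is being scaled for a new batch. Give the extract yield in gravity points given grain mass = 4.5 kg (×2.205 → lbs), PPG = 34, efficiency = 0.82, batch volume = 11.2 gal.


points = lbs × PPG × eff / vol
lbs = 4.5 × 2.205 = 9.9225
points = 9.9225 × 34 × 0.82 / 11.2

24.6999 points


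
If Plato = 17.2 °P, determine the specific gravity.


SG = 259/(259 − P)
SG = 259/(259 − 17.2)

1.0711


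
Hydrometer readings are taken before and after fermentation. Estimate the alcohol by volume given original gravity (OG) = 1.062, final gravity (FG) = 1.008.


ABV = (OG − FG) · 131.25
ABV = (1.062 − 1.008) · 131.25

7.0875 % ABV


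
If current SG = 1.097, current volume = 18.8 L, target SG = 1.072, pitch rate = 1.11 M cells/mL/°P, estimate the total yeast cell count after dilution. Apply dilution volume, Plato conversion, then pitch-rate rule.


V_w = V·((SG_c−1)/(SG_t−1)−1);  °P = 259 − 259/SG_t;  cells = rate·(V+V_w)·°P
V_w = 18.8·((1.097−1)/(1.072−1)−1) = 6.5278
V_final = 18.8 + 6.5278 = 25.3278
°P = 259 − 259/1.072 = 17.3955
cells = 1.11·25.3278·17.3955

489.0548 billion cells


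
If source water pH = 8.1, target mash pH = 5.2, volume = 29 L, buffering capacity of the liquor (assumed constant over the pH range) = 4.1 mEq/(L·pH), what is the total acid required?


acid = buffering capacity · (pH_source − pH_target) · V
acid = 4.1 · (8.1 − 5.2) · 29

344.8100 mEq


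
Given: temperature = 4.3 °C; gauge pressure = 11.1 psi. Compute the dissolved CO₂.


vols = (P + 14.695)·(0.01821 + 0.09011·e^(−0.04·T))
vols = (11.1 + 14.695)·(0.01821 + 0.09011·e^(−0.04·4.3))

2.4268 volumes


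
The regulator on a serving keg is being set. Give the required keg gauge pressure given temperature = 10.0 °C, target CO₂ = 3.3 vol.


psi = vols/(0.01821 + 0.09011·e^(−0.04·T)) − 14.695
psi = 3.3/(0.01821 + 0.09011·e^(−0.04·10.0)) − 14.695

27.2830 psi


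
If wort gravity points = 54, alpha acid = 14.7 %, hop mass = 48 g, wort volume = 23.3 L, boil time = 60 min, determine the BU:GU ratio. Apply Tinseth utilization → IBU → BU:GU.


U = 1.65·0.000125^(GP/1000)·(1−e^(−0.04t))/4.15;  IBU = (α/100)·m·U·1000/V;  BU:GU = IBU/GP
U = 1.65·0.000125^(54/1000)·(1−e^(−0.04·60))/4.15 = 0.2225
IBU = (14.7/100)·48·0.2225·1000/23.3 = 67.3861
BU:GU = 67.3861/54

1.2479


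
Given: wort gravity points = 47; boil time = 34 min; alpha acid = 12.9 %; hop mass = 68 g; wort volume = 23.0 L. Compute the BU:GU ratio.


U = 1.65·0.000125^(GP/1000)·(1−e^(−0.04t))/4.15;  IBU = (α/100)·m·U·1000/V;  BU:GU = IBU/GP
U = 1.65·0.000125^(47/1000)·(1−e^(−0.04·34))/4.15 = 0.1937
IBU = (12.9/100)·68·0.1937·1000/23.0 = 73.8837
BU:GU = 73.8837/47

1.5720


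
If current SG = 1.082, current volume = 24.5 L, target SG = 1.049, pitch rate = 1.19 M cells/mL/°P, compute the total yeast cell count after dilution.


V_w = V·((SG_c−1)/(SG_t−1)−1);  °P = 259 − 259/SG_t;  cells = rate·(V+V_w)·°P
V_w = 24.5·((1.082−1)/(1.049−1)−1) = 16.5000
V_final = 24.5 + 16.5000 = 41.0000
°P = 259 − 259/1.049 = 12.0982
cells = 1.19·41.0000·12.0982

590.2706 billion cells


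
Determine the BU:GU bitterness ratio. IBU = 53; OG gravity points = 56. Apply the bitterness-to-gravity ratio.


BU:GU = IBU / OG_points
BU:GU = 53 / 56

0.9464


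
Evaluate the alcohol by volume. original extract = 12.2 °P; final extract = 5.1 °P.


SG = 259/(259 − P);  ABV = (OG − FG)·131.25
OG = 259/(259 − 12.2) = 1.0494
FG = 259/(259 − 5.1) = 1.0201
ABV = (1.0494 − 1.0201)·131.25

3.8517 % ABV


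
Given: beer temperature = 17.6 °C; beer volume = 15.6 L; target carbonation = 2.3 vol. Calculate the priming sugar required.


residual = 14.695·(0.01821 + 0.09011·e^(−0.04·T));  sugar = (target − residual)·4.0·V
residual = 14.695·(0.01821 + 0.09011·e^(−0.04·17.6)) = 0.9225
sugar = (2.3 − 0.9225)·4.0·15.6

85.9540 g


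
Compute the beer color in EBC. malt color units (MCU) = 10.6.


SRM = 1.4922·MCU^0.6859;  EBC = SRM·1.97
SRM = 1.4922·10.6^0.6859 = 7.5350
EBC = 7.5350·1.97

14.8440 EBC


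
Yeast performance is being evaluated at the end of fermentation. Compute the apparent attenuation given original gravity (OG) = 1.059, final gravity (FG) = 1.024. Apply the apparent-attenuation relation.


AA = (OG − FG)/(OG − 1) · 100
AA = (1.059 − 1.024)/(1.059 − 1) · 100

59.3220 %


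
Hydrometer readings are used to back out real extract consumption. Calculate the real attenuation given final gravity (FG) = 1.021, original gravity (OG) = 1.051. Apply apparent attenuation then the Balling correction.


AA = (OG−FG)/(OG−1)·100;  RA = AA·0.8192
AA = (1.051 − 1.021)/(1.051 − 1)·100 = 58.8235
RA = 58.8235·0.8192

48.1882 %


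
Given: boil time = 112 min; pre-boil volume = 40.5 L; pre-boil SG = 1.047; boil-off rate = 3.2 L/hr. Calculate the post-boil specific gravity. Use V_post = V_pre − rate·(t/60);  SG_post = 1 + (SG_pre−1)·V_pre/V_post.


V_post = 40.5 − 3.2·(112/60) = 34.5267
SG_post = 1 + (1.047 − 1)·40.5/34.5267

1.0551


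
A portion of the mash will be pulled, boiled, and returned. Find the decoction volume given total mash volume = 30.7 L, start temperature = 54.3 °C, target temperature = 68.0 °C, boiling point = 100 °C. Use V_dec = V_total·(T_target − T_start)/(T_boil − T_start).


V_dec = 30.7·(68.0 − 54.3)/(100 − 54.3)

9.2033 L


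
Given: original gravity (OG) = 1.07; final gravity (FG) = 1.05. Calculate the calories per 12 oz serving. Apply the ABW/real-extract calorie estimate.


ABW = (OG−FG)·131.25·0.79/FG;  °P = 259 − 259/SG (for OG→OE and FG→AE);  RE = 0.1808·OE + 0.8192·AE;  Cal = (6.9·ABW + 4·(RE−0.1))·FG·3.55
ABW = (1.07 − 1.05)·131.25·0.79/1.05 = 1.9750
OE = 259 − 259/1.07 = 16.9439 °P
AE = 259 − 259/1.05 = 12.3333 °P
RE = 0.1808·16.9439 + 0.8192·12.3333 = 13.1669 °P
Cal = (6.9·1.9750 + 4·(13.1669−0.1))·1.05·3.55

245.6244 kcal


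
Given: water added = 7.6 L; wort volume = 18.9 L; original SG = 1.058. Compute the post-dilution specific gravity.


SG_new = 1 + (SG_old − 1)·V_old/(V_old + V_water)
pts = (1.058 − 1)·1000·18.9/(18.9 + 7.6) = 41.3660
SG_new = 1 + 41.3660/1000

1.0414


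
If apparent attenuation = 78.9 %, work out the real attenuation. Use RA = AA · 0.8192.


RA = 78.9 · 0.8192

64.6349 %


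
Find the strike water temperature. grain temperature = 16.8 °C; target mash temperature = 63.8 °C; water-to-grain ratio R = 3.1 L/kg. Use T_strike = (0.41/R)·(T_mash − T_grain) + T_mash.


T_strike = (0.41/3.1)·(63.8 − 16.8) + 63.8

70.0161 °C


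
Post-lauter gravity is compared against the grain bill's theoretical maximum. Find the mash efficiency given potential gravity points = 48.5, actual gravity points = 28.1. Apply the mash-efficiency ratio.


efficiency = actual / potential × 100
efficiency = 28.1 / 48.5 × 100

57.9381 %


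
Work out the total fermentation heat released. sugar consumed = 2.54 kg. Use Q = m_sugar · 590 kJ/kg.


Q = 2.54 · 590

1498.6000 kJ


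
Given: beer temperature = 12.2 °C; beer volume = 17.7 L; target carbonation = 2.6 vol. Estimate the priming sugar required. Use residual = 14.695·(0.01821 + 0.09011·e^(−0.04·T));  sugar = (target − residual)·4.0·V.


residual = 14.695·(0.01821 + 0.09011·e^(−0.04·12.2)) = 1.0804
sugar = (2.6 − 1.0804)·4.0·17.7

107.5849 g


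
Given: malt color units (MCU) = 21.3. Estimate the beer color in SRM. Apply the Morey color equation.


SRM = 1.4922 · MCU^0.6859
SRM = 1.4922 · 21.3^0.6859

12.1608 SRM


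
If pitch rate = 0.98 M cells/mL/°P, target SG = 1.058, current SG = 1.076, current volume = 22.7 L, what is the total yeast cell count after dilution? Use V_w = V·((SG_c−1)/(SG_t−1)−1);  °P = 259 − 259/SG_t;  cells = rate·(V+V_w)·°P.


V_w = 22.7·((1.076−1)/(1.058−1)−1) = 7.0448
V_final = 22.7 + 7.0448 = 29.7448
°P = 259 − 259/1.058 = 14.1985
cells = 0.98·29.7448·14.1985

413.8849 billion cells


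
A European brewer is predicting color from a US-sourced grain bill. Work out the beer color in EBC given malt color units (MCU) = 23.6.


SRM = 1.4922·MCU^0.6859;  EBC = SRM·1.97
SRM = 1.4922·23.6^0.6859 = 13.0469
EBC = 13.0469·1.97

25.7024 EBC


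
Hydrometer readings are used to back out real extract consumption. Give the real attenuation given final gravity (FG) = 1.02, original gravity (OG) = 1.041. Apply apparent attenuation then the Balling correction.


AA = (OG−FG)/(OG−1)·100;  RA = AA·0.8192
AA = (1.041 − 1.02)/(1.041 − 1)·100 = 51.2195
RA = 51.2195·0.8192

41.9590 %


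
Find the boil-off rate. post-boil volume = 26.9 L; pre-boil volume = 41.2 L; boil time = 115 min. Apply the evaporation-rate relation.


rate = (V_pre − V_post) / (t_min/60)
rate = (41.2 − 26.9) / (115/60)

7.4609 L/hr


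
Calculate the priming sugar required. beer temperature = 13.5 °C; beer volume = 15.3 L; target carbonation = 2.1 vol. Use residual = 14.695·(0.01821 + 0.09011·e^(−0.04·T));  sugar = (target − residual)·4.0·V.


residual = 14.695·(0.01821 + 0.09011·e^(−0.04·13.5)) = 1.0393
sugar = (2.1 − 1.0393)·4.0·15.3

64.9178 g


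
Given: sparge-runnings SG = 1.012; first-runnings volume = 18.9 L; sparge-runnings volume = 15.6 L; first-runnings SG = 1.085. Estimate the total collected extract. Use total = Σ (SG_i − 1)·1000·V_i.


first = (1.085 − 1)·1000·18.9 = 1606.5000
sparge = (1.012 − 1)·1000·15.6 = 187.2000
total = 1606.5000 + 187.2000

1793.7000 gravity·L


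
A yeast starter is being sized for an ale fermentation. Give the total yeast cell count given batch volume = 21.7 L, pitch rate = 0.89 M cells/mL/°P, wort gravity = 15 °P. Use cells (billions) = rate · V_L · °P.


cells = 0.89 · 21.7 · 15

289.6950 billion cells


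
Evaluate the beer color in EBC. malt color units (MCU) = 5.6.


SRM = 1.4922·MCU^0.6859;  EBC = SRM·1.97
SRM = 1.4922·5.6^0.6859 = 4.8642
EBC = 4.8642·1.97

9.5824 EBC


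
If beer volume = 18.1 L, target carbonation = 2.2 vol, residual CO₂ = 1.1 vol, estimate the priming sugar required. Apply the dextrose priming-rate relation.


sugar = (target − residual)·4.0·V
sugar = (2.2 − 1.1)·4.0·18.1

79.6400 g


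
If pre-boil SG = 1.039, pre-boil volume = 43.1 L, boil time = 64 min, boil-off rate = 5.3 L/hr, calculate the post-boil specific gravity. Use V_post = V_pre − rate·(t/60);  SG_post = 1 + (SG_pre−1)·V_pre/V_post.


V_post = 43.1 − 5.3·(64/60) = 37.4467
SG_post = 1 + (1.039 − 1)·43.1/37.4467

1.0449


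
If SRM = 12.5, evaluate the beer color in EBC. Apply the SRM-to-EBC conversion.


EBC = SRM · 1.97
EBC = 12.5 · 1.97

24.6250 EBC


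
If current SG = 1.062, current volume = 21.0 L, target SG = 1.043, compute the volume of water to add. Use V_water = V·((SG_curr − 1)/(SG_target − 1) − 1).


V_water = 21.0·((1.062 − 1)/(1.043 − 1) − 1)

9.2791 L


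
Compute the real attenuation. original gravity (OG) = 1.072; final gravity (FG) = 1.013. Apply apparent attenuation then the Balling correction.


AA = (OG−FG)/(OG−1)·100;  RA = AA·0.8192
AA = (1.072 − 1.013)/(1.072 − 1)·100 = 81.9444
RA = 81.9444·0.8192

67.1289 %
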